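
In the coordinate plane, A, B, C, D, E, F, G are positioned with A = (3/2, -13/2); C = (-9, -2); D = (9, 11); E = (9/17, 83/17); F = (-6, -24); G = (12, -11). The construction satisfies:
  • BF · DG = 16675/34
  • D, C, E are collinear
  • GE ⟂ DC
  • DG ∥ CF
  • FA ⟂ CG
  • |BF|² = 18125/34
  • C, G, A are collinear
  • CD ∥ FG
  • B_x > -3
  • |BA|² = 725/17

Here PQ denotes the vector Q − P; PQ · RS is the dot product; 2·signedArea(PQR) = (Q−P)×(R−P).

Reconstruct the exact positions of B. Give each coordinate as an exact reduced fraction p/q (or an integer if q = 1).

1. B_x = -79/34  [line -3·x + 22·y + 665/34 = 0 ∩ |BF|² = 18125/34]
2. B_y = -41/34  [line -3·x + 22·y + 665/34 = 0 ∩ |BF|² = 18125/34]
   → B = (-79/34, -41/34)

B = (-79/34, -41/34)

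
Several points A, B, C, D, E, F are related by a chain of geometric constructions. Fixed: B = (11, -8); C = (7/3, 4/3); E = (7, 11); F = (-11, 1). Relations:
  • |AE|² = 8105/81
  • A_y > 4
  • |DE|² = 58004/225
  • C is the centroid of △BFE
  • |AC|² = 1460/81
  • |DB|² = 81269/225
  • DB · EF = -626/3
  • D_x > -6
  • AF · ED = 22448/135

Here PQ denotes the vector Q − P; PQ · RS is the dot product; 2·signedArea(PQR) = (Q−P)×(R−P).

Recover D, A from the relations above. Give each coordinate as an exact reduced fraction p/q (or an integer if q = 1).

1. D_x = -17/3  [line 18·x + 10·y + 272/3 = 0 ∩ |DE|² = 58004/225]
2. D_y = 17/15  [line 18·x + 10·y + 272/3 = 0 ∩ |DE|² = 58004/225]
   → D = (-17/3, 17/15)
3. A_x = -5/9  [line 38/3·x + 148/15·y + -994/27 = 0 ∩ |AC|² = 1460/81]
4. A_y = 40/9  [line 38/3·x + 148/15·y + -994/27 = 0 ∩ |AC|² = 1460/81]
   → A = (-5/9, 40/9)

A = (-5/9, 40/9)
D = (-17/3, 17/15)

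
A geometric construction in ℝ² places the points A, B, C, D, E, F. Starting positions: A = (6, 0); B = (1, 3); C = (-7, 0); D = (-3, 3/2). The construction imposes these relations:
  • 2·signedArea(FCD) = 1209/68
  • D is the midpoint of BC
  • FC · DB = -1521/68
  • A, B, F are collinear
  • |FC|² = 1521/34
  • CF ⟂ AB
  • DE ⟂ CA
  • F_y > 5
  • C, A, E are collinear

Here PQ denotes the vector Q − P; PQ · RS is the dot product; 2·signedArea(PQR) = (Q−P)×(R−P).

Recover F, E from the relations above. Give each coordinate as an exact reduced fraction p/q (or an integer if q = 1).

1. F_x = -121/34  [A, B, F are collinear ∩ CF ⟂ AB]
2. F_y = 195/34  [A, B, F are collinear ∩ CF ⟂ AB]
   → F = (-121/34, 195/34)
3. E_x = -3  [C, A, E are collinear ∩ DE ⟂ CA]
4. E_y = 0  [C, A, E are collinear ∩ DE ⟂ CA]
   → E = (-3, 0)

E = (-3, 0)
F = (-121/34, 195/34)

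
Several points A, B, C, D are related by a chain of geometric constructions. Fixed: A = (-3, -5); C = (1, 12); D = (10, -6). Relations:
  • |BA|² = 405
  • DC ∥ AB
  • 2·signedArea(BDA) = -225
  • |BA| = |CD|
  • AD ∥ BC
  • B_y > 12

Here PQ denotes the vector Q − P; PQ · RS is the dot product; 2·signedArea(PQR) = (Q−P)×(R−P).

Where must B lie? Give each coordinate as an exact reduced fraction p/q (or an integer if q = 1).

1. B_x = -12  [AD ∥ BC ∩ DC ∥ AB]
2. B_y = 13  [AD ∥ BC ∩ DC ∥ AB]
   → B = (-12, 13)

B = (-12, 13)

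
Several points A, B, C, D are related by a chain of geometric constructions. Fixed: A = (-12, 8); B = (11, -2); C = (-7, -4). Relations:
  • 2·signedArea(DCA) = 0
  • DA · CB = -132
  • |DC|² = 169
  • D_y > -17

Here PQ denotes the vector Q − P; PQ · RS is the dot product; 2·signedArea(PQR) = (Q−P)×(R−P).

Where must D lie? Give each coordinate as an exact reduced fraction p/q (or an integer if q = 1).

1. D_x = -2  [2·signedArea(DCA) = 0 ∩ DA · CB = -132]
2. D_y = -16  [2·signedArea(DCA) = 0 ∩ DA · CB = -132]
   → D = (-2, -16)

D = (-2, -16)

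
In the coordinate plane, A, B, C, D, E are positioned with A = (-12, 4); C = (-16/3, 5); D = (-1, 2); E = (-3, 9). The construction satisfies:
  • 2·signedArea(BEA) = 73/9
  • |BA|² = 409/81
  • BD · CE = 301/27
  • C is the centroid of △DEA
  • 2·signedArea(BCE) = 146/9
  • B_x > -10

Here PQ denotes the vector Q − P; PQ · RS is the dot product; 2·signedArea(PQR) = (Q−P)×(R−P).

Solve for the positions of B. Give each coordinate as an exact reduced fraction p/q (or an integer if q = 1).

1. B_x = -88/9  [2·signedArea(BEA) = 73/9 ∩ 2·signedArea(BCE) = 146/9]
2. B_y = 13/3  [2·signedArea(BEA) = 73/9 ∩ 2·signedArea(BCE) = 146/9]
   → B = (-88/9, 13/3)

B = (-88/9, 13/3)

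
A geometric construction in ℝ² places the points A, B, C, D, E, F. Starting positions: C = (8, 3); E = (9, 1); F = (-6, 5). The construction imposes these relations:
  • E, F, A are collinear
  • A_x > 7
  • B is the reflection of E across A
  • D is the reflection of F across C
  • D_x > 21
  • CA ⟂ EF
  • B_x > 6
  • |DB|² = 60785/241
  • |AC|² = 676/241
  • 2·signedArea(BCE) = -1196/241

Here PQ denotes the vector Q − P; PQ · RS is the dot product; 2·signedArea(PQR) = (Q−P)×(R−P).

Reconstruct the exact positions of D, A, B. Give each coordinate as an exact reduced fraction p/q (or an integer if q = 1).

1. D_x = 22  [D is the reflection of F across C]
2. D_y = 1  [D is the reflection of F across C]
   → D = (22, 1)
3. A_x = 1824/241  [E, F, A are collinear ∩ CA ⟂ EF]
4. A_y = 333/241  [E, F, A are collinear ∩ CA ⟂ EF]
   → A = (1824/241, 333/241)
5. B_x = 1479/241  [B is the reflection of E across A]
6. B_y = 425/241  [B is the reflection of E across A]
   → B = (1479/241, 425/241)

A = (1824/241, 333/241)
B = (1479/241, 425/241)
D = (22, 1)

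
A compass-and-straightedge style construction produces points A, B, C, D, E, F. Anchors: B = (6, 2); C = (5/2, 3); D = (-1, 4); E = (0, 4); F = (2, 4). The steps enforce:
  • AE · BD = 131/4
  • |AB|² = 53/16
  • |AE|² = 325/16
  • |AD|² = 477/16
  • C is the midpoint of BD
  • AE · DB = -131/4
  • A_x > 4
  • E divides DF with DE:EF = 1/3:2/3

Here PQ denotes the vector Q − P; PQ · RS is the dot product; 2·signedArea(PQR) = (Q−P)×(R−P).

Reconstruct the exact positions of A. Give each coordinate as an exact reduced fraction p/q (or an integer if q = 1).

A = (17/4, 5/2)

1. A_x = 17/4  [line -7·x + 2·y + 99/4 = 0 ∩ |AB|² = 53/16]
2. A_y = 5/2  [line -7·x + 2·y + 99/4 = 0 ∩ |AB|² = 53/16]
   → A = (17/4, 5/2)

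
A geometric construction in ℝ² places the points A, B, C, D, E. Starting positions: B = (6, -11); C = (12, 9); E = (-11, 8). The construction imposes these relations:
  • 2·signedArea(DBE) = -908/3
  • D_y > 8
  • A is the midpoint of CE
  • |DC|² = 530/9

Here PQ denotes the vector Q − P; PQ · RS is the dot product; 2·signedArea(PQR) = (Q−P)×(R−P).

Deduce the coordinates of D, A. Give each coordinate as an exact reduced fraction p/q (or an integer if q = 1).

1. D_x = 13/3  [line -19·x + -17·y + 689/3 = 0 ∩ |DC|² = 530/9]
2. D_y = 26/3  [line -19·x + -17·y + 689/3 = 0 ∩ |DC|² = 530/9]
   → D = (13/3, 26/3)
3. A_x = 1/2  [A is the midpoint of CE]
4. A_y = 17/2  [A is the midpoint of CE]
   → A = (1/2, 17/2)

A = (1/2, 17/2)
D = (13/3, 26/3)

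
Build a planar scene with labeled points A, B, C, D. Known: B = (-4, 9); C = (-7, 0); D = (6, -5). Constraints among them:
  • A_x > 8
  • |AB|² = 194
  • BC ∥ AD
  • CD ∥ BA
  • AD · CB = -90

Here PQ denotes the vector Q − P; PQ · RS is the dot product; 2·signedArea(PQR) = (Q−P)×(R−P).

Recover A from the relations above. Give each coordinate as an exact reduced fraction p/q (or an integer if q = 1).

A = (9, 4)

1. A_x = 9  [BC ∥ AD ∩ CD ∥ BA]
2. A_y = 4  [BC ∥ AD ∩ CD ∥ BA]
   → A = (9, 4)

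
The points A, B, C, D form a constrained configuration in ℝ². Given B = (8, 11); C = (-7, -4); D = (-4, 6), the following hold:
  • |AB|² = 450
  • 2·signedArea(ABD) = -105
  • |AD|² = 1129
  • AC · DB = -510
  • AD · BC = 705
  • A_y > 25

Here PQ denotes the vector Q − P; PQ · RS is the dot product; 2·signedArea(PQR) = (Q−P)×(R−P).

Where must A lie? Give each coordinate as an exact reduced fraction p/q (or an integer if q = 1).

A = (23, 26)

1. A_x = 23  [2·signedArea(ABD) = -105 ∩ AD · BC = 705]
2. A_y = 26  [2·signedArea(ABD) = -105 ∩ AD · BC = 705]
   → A = (23, 26)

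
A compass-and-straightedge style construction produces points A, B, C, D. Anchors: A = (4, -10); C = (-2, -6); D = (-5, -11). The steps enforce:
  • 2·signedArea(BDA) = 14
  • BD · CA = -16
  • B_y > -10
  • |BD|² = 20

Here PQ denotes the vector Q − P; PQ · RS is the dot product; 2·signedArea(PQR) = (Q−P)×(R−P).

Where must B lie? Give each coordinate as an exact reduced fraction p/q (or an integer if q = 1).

B = (-1, -9)

1. B_x = -1  [BD · CA = -16 ∩ 2·signedArea(BDA) = 14]
2. B_y = -9  [BD · CA = -16 ∩ 2·signedArea(BDA) = 14]
   → B = (-1, -9)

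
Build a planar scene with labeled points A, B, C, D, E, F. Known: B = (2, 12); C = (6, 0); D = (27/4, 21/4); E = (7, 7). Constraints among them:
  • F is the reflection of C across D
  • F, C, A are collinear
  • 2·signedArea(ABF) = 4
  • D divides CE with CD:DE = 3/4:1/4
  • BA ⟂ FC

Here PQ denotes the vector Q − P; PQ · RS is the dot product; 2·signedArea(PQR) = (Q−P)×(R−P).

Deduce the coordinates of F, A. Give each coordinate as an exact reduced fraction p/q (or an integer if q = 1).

1. F_x = 15/2  [F is the reflection of C across D]
2. F_y = 21/2  [F is the reflection of C across D]
   → F = (15/2, 21/2)
3. A_x = 38/5  [F, C, A are collinear ∩ BA ⟂ FC]
4. A_y = 56/5  [F, C, A are collinear ∩ BA ⟂ FC]
   → A = (38/5, 56/5)

A = (38/5, 56/5)
F = (15/2, 21/2)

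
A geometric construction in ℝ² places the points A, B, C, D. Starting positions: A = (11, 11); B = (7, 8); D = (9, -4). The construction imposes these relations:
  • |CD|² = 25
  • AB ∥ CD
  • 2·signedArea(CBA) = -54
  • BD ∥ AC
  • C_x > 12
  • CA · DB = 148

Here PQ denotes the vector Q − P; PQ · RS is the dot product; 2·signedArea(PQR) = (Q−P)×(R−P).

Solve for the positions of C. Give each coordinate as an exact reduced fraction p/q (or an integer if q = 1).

1. C_x = 13  [AB ∥ CD ∩ BD ∥ AC]
2. C_y = -1  [AB ∥ CD ∩ BD ∥ AC]
   → C = (13, -1)

C = (13, -1)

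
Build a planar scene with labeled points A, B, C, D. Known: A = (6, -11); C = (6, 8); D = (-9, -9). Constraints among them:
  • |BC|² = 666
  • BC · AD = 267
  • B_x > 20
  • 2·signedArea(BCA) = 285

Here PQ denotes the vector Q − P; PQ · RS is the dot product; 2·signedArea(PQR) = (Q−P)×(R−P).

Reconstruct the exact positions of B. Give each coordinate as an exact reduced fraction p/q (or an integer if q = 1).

1. B_x = 21  [2·signedArea(BCA) = 285 ∩ BC · AD = 267]
2. B_y = -13  [2·signedArea(BCA) = 285 ∩ BC · AD = 267]
   → B = (21, -13)

B = (21, -13)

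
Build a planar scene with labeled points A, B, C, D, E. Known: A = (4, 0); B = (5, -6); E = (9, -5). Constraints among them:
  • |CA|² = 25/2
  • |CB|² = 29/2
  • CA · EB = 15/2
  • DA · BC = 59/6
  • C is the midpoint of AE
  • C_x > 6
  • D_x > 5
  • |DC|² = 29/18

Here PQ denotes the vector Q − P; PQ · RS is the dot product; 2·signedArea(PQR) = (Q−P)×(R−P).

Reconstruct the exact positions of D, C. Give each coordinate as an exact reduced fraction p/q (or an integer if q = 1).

1. C_x = 13/2  [C is the midpoint of AE]
2. C_y = -5/2  [C is the midpoint of AE]
   → C = (13/2, -5/2)
3. D_x = 6  [line -3/2·x + -7/2·y + -23/6 = 0 ∩ |DC|² = 29/18]
4. D_y = -11/3  [line -3/2·x + -7/2·y + -23/6 = 0 ∩ |DC|² = 29/18]
   → D = (6, -11/3)

C = (13/2, -5/2)
D = (6, -11/3)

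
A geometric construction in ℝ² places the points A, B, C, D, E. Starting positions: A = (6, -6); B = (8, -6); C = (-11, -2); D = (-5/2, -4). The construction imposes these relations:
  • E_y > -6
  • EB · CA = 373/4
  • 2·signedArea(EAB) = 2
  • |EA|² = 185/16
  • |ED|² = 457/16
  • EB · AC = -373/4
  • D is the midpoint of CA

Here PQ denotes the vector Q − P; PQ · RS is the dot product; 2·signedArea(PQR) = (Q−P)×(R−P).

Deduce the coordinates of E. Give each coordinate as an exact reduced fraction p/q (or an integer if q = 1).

E = (11/4, -5)

1. E_x = 11/4  [2·signedArea(EAB) = 2 ∩ EB · AC = -373/4]
2. E_y = -5  [2·signedArea(EAB) = 2 ∩ EB · AC = -373/4]
   → E = (11/4, -5)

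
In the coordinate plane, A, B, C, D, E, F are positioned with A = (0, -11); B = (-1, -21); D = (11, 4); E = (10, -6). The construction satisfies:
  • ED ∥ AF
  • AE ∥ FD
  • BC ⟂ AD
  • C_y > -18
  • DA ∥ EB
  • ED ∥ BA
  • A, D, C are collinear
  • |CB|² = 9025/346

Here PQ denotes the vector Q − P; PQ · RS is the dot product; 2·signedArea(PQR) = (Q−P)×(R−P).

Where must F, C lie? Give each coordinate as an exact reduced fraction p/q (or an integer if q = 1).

1. F_x = 1  [AE ∥ FD ∩ ED ∥ AF]
2. F_y = -1  [AE ∥ FD ∩ ED ∥ AF]
   → F = (1, -1)
3. C_x = -1771/346  [A, D, C are collinear ∩ BC ⟂ AD]
4. C_y = -6221/346  [A, D, C are collinear ∩ BC ⟂ AD]
   → C = (-1771/346, -6221/346)

C = (-1771/346, -6221/346)
F = (1, -1)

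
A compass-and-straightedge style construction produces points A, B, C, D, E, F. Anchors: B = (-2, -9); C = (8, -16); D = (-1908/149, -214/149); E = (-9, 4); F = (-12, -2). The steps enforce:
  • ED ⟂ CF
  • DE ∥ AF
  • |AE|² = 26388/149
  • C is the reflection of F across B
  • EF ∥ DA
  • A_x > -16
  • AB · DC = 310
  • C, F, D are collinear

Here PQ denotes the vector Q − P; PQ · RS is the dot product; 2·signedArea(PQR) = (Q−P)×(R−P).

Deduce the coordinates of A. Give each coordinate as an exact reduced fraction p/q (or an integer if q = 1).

1. A_x = -2355/149  [DE ∥ AF ∩ EF ∥ DA]
2. A_y = -1108/149  [DE ∥ AF ∩ EF ∥ DA]
   → A = (-2355/149, -1108/149)

A = (-2355/149, -1108/149)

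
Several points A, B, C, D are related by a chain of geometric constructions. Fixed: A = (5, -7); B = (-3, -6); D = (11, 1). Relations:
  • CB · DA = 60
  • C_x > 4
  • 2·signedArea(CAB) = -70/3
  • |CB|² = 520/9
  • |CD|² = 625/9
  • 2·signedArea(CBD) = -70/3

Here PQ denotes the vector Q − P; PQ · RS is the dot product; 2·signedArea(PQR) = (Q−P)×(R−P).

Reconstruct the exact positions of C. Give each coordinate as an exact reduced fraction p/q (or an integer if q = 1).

1. C_x = 13/3  [2·signedArea(CBD) = -70/3 ∩ 2·signedArea(CAB) = -70/3]
2. C_y = -4  [2·signedArea(CBD) = -70/3 ∩ 2·signedArea(CAB) = -70/3]
   → C = (13/3, -4)

C = (13/3, -4)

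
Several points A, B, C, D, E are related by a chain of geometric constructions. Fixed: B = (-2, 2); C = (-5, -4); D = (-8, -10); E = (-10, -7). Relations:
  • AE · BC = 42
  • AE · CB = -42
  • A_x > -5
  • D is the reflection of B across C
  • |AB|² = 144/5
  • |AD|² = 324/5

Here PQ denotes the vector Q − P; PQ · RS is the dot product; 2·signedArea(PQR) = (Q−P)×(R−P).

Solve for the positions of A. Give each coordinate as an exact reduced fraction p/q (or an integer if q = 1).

A = (-22/5, -14/5)

1. A_x = -22/5  [line -3·x + -6·y + -30 = 0 ∩ |AB|² = 144/5]
2. A_y = -14/5  [line -3·x + -6·y + -30 = 0 ∩ |AB|² = 144/5]
   → A = (-22/5, -14/5)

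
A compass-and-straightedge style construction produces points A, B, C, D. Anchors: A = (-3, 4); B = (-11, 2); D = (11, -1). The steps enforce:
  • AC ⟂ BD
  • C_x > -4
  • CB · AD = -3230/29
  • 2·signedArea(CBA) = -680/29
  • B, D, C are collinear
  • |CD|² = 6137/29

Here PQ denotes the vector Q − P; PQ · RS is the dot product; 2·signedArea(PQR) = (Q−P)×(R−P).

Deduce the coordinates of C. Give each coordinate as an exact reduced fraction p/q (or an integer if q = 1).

C = (-99/29, 28/29)

1. C_x = -99/29  [B, D, C are collinear ∩ AC ⟂ BD]
2. C_y = 28/29  [B, D, C are collinear ∩ AC ⟂ BD]
   → C = (-99/29, 28/29)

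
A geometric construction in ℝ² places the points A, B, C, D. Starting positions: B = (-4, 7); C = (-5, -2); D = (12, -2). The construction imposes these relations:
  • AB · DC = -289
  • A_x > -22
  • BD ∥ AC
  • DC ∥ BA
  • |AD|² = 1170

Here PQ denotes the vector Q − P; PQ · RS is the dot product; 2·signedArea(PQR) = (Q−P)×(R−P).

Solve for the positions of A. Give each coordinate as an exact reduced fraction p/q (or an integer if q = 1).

A = (-21, 7)

1. A_x = -21  [BD ∥ AC ∩ DC ∥ BA]
2. A_y = 7  [BD ∥ AC ∩ DC ∥ BA]
   → A = (-21, 7)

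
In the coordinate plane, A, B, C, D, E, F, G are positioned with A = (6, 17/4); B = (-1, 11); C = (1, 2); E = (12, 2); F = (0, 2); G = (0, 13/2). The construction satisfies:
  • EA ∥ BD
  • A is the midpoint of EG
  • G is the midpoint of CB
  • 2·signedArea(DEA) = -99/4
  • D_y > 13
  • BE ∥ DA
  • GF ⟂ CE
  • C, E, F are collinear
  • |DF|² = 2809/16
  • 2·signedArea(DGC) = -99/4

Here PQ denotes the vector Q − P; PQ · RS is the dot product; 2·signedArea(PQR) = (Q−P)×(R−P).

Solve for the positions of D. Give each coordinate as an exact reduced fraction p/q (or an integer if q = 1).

1. D_x = -7  [BE ∥ DA ∩ EA ∥ BD]
2. D_y = 53/4  [BE ∥ DA ∩ EA ∥ BD]
   → D = (-7, 53/4)

D = (-7, 53/4)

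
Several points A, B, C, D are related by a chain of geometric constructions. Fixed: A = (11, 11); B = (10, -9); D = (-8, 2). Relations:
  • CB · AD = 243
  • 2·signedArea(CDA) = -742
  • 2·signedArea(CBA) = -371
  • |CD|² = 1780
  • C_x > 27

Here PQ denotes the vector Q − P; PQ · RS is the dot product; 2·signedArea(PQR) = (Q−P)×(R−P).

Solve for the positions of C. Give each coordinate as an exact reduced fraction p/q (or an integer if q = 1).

C = (28, -20)

1. C_x = 28  [2·signedArea(CDA) = -742 ∩ CB · AD = 243]
2. C_y = -20  [2·signedArea(CDA) = -742 ∩ CB · AD = 243]
   → C = (28, -20)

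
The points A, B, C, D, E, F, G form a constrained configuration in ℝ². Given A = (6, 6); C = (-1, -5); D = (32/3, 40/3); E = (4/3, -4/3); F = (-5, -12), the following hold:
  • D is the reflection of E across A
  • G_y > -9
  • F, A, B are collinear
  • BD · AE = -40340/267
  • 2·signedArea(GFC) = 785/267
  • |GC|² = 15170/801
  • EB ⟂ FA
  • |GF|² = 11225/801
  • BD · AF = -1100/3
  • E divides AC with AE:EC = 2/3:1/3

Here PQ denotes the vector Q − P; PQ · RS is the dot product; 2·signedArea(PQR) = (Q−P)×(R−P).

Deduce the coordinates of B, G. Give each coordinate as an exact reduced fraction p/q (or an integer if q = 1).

B = (392/267, -126/89)
G = (-926/267, -764/89)

1. B_x = 392/267  [F, A, B are collinear ∩ EB ⟂ FA]
2. B_y = -126/89  [F, A, B are collinear ∩ EB ⟂ FA]
   → B = (392/267, -126/89)
3. G_x = -926/267  [line -7·x + 4·y + 2686/267 = 0 ∩ |GF|² = 11225/801]
4. G_y = -764/89  [line -7·x + 4·y + 2686/267 = 0 ∩ |GF|² = 11225/801]
   → G = (-926/267, -764/89)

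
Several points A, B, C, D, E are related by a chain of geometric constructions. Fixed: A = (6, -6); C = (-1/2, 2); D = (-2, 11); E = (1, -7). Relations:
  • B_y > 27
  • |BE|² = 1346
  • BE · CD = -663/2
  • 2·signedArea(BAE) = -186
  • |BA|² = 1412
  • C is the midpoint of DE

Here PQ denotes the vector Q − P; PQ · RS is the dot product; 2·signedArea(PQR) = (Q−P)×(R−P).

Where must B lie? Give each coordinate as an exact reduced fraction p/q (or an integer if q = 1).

1. B_x = -10  [2·signedArea(BAE) = -186 ∩ BE · CD = -663/2]
2. B_y = 28  [2·signedArea(BAE) = -186 ∩ BE · CD = -663/2]
   → B = (-10, 28)

B = (-10, 28)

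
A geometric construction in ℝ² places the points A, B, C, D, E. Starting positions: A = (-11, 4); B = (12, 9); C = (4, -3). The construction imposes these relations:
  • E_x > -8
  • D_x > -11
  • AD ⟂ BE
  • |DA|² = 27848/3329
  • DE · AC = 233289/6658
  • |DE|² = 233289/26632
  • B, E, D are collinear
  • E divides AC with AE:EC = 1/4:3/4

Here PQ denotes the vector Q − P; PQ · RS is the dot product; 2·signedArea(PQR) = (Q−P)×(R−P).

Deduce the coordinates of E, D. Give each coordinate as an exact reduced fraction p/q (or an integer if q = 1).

1. E_x = -29/4  [E divides AC with AE:EC = 1/4:3/4]
2. E_y = 9/4  [E divides AC with AE:EC = 1/4:3/4]
   → E = (-29/4, 9/4)
3. D_x = -33433/3329  [B, E, D are collinear ∩ AD ⟂ BE]
4. D_y = 4230/3329  [B, E, D are collinear ∩ AD ⟂ BE]
   → D = (-33433/3329, 4230/3329)

D = (-33433/3329, 4230/3329)
E = (-29/4, 9/4)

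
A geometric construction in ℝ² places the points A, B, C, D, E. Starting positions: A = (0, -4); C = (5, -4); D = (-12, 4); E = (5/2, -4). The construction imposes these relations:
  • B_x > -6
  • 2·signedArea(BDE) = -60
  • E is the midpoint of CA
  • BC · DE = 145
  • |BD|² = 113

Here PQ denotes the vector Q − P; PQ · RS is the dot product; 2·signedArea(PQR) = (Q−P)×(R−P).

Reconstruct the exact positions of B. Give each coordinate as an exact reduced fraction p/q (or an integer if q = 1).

B = (-5, -4)

1. B_x = -5  [2·signedArea(BDE) = -60 ∩ BC · DE = 145]
2. B_y = -4  [2·signedArea(BDE) = -60 ∩ BC · DE = 145]
   → B = (-5, -4)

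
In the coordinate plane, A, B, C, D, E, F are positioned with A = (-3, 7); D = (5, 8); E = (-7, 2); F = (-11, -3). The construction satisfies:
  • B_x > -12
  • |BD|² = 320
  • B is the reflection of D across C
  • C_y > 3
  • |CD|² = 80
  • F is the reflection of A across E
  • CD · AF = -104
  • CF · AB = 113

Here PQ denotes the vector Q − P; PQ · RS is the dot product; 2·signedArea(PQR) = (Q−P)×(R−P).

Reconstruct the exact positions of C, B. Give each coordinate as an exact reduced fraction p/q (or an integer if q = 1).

B = (-11, 0)
C = (-3, 4)

1. C_x = -3  [line 8·x + 10·y + -16 = 0 ∩ |CD|² = 80]
2. C_y = 4  [line 8·x + 10·y + -16 = 0 ∩ |CD|² = 80]
   → C = (-3, 4)
3. B_x = -11  [B is the reflection of D across C]
4. B_y = 0  [B is the reflection of D across C]
   → B = (-11, 0)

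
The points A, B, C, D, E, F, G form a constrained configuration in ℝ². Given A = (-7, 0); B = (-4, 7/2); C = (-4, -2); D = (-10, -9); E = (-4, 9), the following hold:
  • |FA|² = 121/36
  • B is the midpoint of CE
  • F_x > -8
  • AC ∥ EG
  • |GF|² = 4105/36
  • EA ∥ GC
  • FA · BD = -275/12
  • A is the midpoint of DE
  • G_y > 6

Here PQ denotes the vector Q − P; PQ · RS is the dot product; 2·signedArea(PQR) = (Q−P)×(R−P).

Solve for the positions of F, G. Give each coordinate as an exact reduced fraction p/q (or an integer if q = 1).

1. F_x = -7  [line 6·x + 25/2·y + 779/12 = 0 ∩ |FA|² = 121/36]
2. F_y = -11/6  [line 6·x + 25/2·y + 779/12 = 0 ∩ |FA|² = 121/36]
   → F = (-7, -11/6)
3. G_x = -1  [EA ∥ GC ∩ AC ∥ EG]
4. G_y = 7  [EA ∥ GC ∩ AC ∥ EG]
   → G = (-1, 7)

F = (-7, -11/6)
G = (-1, 7)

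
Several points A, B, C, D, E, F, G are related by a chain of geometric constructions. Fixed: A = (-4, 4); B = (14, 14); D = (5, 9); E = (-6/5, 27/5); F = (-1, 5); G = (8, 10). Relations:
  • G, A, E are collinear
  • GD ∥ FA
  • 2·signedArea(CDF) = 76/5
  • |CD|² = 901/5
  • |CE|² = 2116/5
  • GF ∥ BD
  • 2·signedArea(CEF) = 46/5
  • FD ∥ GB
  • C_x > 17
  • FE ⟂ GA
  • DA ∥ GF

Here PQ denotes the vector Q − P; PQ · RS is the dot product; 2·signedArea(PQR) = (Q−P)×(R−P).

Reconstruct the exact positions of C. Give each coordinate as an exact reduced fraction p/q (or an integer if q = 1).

1. C_x = 86/5  [2·signedArea(CDF) = 76/5 ∩ 2·signedArea(CEF) = 46/5]
2. C_y = 73/5  [2·signedArea(CDF) = 76/5 ∩ 2·signedArea(CEF) = 46/5]
   → C = (86/5, 73/5)

C = (86/5, 73/5)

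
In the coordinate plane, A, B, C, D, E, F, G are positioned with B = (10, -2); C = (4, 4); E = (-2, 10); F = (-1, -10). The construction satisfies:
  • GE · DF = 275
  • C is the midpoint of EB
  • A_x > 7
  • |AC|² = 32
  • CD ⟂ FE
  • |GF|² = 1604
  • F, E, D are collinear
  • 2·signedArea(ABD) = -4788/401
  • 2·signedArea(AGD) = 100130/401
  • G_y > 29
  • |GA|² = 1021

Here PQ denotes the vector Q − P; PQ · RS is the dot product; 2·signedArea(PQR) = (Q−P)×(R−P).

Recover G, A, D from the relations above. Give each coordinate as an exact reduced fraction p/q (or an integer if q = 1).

A = (8, 0)
D = (-676/401, 1490/401)
G = (-3, 30)

1. D_x = -676/401  [F, E, D are collinear ∩ CD ⟂ FE]
2. D_y = 1490/401  [F, E, D are collinear ∩ CD ⟂ FE]
   → D = (-676/401, 1490/401)
3. G_x = -3  [line -275/401·x + 5500/401·y + -165825/401 = 0 ∩ |GF|² = 1604]
4. G_y = 30  [line -275/401·x + 5500/401·y + -165825/401 = 0 ∩ |GF|² = 1604]
   → G = (-3, 30)
5. A_x = 8  [2·signedArea(AGD) = 100130/401 ∩ 2·signedArea(ABD) = -4788/401]
6. A_y = 0  [2·signedArea(AGD) = 100130/401 ∩ 2·signedArea(ABD) = -4788/401]
   → A = (8, 0)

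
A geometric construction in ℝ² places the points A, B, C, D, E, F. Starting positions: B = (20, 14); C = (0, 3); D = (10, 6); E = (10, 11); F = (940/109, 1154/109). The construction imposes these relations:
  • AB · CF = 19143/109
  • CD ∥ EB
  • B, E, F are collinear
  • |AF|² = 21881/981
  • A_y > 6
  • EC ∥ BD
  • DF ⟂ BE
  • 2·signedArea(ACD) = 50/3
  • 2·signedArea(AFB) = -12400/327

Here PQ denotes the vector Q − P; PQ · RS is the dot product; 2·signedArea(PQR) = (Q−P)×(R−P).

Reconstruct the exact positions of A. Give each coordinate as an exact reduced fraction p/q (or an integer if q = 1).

1. A_x = 2030/327  [2·signedArea(AFB) = -12400/327 ∩ AB · CF = 19143/109]
2. A_y = 2135/327  [2·signedArea(AFB) = -12400/327 ∩ AB · CF = 19143/109]
   → A = (2030/327, 2135/327)

A = (2030/327, 2135/327)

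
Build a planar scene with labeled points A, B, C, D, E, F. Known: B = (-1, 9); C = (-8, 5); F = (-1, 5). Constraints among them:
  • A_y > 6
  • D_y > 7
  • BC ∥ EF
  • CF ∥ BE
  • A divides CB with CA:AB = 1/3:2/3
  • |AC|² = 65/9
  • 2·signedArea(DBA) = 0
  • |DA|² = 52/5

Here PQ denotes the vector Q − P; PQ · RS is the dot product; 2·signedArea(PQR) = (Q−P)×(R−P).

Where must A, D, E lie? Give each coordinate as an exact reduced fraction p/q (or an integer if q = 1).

1. A_x = -17/3  [A divides CB with CA:AB = 1/3:2/3]
2. A_y = 19/3  [A divides CB with CA:AB = 1/3:2/3]
   → A = (-17/3, 19/3)
3. D_x = -43/15  [line 8/3·x + -14/3·y + 134/3 = 0 ∩ |DA|² = 52/5]
4. D_y = 119/15  [line 8/3·x + -14/3·y + 134/3 = 0 ∩ |DA|² = 52/5]
   → D = (-43/15, 119/15)
5. E_x = 6  [BC ∥ EF ∩ CF ∥ BE]
6. E_y = 9  [BC ∥ EF ∩ CF ∥ BE]
   → E = (6, 9)

A = (-17/3, 19/3)
D = (-43/15, 119/15)
E = (6, 9)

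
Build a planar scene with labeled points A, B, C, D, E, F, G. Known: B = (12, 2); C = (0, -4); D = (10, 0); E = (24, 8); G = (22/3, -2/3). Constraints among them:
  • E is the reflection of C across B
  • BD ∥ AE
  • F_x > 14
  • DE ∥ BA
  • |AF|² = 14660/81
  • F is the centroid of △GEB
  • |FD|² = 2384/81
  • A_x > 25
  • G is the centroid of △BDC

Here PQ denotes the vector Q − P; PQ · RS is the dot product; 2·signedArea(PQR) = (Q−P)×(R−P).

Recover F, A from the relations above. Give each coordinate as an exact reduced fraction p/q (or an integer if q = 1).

1. F_x = 130/9  [F is the centroid of △GEB]
2. F_y = 28/9  [F is the centroid of △GEB]
   → F = (130/9, 28/9)
3. A_x = 26  [BD ∥ AE ∩ DE ∥ BA]
4. A_y = 10  [BD ∥ AE ∩ DE ∥ BA]
   → A = (26, 10)

A = (26, 10)
F = (130/9, 28/9)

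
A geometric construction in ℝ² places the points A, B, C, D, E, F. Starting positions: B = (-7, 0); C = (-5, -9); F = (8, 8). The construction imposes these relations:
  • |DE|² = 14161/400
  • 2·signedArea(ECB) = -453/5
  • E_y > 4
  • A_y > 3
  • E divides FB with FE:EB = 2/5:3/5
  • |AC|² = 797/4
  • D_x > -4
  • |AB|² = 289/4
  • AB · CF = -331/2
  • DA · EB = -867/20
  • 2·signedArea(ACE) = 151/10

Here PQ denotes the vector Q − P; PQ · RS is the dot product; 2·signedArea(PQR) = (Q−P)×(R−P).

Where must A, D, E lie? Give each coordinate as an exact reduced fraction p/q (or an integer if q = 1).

1. A_x = 1/2  [line -13·x + -17·y + 149/2 = 0 ∩ |AC|² = 797/4]
2. A_y = 4  [line -13·x + -17·y + 149/2 = 0 ∩ |AC|² = 797/4]
   → A = (1/2, 4)
3. E_x = 2  [2·signedArea(ACE) = 151/10 ∩ E divides FB with FE:EB = 2/5:3/5]
4. E_y = 24/5  [2·signedArea(ACE) = 151/10 ∩ E divides FB with FE:EB = 2/5:3/5]
   → E = (2, 24/5)
5. D_x = -13/4  [line 9·x + 24/5·y + 393/20 = 0 ∩ |DE|² = 14161/400]
6. D_y = 2  [line 9·x + 24/5·y + 393/20 = 0 ∩ |DE|² = 14161/400]
   → D = (-13/4, 2)

A = (1/2, 4)
D = (-13/4, 2)
E = (2, 24/5)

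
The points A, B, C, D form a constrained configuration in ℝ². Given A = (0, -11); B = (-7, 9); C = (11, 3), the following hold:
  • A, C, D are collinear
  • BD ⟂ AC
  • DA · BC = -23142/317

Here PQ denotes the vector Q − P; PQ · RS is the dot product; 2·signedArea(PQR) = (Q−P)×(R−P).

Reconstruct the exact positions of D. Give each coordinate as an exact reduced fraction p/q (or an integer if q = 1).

1. D_x = 2233/317  [A, C, D are collinear ∩ BD ⟂ AC]
2. D_y = -645/317  [A, C, D are collinear ∩ BD ⟂ AC]
   → D = (2233/317, -645/317)

D = (2233/317, -645/317)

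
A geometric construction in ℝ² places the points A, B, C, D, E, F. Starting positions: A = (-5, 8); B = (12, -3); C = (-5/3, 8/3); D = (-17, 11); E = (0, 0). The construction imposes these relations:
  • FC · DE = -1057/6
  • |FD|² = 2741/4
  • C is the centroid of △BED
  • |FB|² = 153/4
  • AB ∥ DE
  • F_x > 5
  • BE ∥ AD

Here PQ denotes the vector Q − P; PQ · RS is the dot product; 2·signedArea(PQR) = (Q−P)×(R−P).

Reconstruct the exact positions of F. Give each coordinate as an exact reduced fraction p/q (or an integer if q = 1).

1. F_x = 6  [line -17·x + 11·y + 237/2 = 0 ∩ |FD|² = 2741/4]
2. F_y = -3/2  [line -17·x + 11·y + 237/2 = 0 ∩ |FD|² = 2741/4]
   → F = (6, -3/2)

F = (6, -3/2)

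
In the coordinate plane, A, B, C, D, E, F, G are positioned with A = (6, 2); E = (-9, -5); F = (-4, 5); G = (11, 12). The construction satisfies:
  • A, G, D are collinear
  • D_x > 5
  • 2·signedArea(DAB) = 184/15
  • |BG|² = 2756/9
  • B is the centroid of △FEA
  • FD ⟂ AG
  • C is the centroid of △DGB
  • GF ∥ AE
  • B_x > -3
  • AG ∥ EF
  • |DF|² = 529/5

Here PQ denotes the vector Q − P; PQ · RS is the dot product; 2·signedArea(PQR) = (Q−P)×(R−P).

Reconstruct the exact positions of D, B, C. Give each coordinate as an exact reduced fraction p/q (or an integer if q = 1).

B = (-7/3, 2/3)
C = (208/45, 196/45)
D = (26/5, 2/5)

1. D_x = 26/5  [A, G, D are collinear ∩ FD ⟂ AG]
2. D_y = 2/5  [A, G, D are collinear ∩ FD ⟂ AG]
   → D = (26/5, 2/5)
3. B_x = -7/3  [B is the centroid of △FEA]
4. B_y = 2/3  [B is the centroid of △FEA]
   → B = (-7/3, 2/3)
5. C_x = 208/45  [C is the centroid of △DGB]
6. C_y = 196/45  [C is the centroid of △DGB]
   → C = (208/45, 196/45)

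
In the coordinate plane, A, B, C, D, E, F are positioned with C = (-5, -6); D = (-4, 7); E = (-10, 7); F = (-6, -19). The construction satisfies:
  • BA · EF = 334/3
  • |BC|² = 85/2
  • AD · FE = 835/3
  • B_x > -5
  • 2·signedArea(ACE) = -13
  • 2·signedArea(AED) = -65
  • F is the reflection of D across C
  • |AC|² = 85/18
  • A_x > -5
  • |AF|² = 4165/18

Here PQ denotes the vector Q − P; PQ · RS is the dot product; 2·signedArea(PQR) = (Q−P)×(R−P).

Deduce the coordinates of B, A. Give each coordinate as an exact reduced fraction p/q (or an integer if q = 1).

1. A_x = -29/6  [2·signedArea(ACE) = -13 ∩ 2·signedArea(AED) = -65]
2. A_y = -23/6  [2·signedArea(ACE) = -13 ∩ 2·signedArea(AED) = -65]
   → A = (-29/6, -23/6)
3. B_x = -9/2  [line -4·x + 26·y + -31 = 0 ∩ |BC|² = 85/2]
4. B_y = 1/2  [line -4·x + 26·y + -31 = 0 ∩ |BC|² = 85/2]
   → B = (-9/2, 1/2)

A = (-29/6, -23/6)
B = (-9/2, 1/2)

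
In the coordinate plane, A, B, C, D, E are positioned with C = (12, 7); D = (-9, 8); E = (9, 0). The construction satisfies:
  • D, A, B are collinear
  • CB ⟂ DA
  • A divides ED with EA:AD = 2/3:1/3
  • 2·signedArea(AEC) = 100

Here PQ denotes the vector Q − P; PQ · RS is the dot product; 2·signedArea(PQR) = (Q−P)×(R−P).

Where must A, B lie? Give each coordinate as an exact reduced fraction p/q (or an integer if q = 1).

A = (-3, 16/3)
B = (864/97, 4/97)

1. A_x = -3  [A divides ED with EA:AD = 2/3:1/3]
2. A_y = 16/3  [A divides ED with EA:AD = 2/3:1/3]
   → A = (-3, 16/3)
3. B_x = 864/97  [D, A, B are collinear ∩ CB ⟂ DA]
4. B_y = 4/97  [D, A, B are collinear ∩ CB ⟂ DA]
   → B = (864/97, 4/97)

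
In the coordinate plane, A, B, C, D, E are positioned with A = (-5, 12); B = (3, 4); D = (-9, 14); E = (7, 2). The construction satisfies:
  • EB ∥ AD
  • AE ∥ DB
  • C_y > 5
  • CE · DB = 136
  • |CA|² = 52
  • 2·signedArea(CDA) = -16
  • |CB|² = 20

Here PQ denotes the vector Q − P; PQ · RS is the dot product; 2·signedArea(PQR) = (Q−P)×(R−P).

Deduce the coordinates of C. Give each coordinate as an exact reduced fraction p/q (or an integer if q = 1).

1. C_x = -1  [CE · DB = 136 ∩ 2·signedArea(CDA) = -16]
2. C_y = 6  [CE · DB = 136 ∩ 2·signedArea(CDA) = -16]
   → C = (-1, 6)

C = (-1, 6)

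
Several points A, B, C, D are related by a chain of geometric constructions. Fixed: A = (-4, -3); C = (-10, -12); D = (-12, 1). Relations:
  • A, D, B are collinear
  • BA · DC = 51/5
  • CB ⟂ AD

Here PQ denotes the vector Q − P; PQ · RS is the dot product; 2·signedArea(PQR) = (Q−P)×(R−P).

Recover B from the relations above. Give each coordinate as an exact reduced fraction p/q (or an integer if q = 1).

B = (-26/5, -12/5)

1. B_x = -26/5  [A, D, B are collinear ∩ CB ⟂ AD]
2. B_y = -12/5  [A, D, B are collinear ∩ CB ⟂ AD]
   → B = (-26/5, -12/5)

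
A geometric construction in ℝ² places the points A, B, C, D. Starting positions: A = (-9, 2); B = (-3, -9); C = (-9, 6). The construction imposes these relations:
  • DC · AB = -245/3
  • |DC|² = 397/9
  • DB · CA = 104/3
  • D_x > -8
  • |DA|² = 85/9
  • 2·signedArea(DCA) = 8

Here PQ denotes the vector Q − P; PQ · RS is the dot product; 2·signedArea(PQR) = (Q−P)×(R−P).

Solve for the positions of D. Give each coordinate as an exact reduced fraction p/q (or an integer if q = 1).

D = (-7, -1/3)

1. D_x = -7  [DC · AB = -245/3 ∩ DB · CA = 104/3]
2. D_y = -1/3  [DC · AB = -245/3 ∩ DB · CA = 104/3]
   → D = (-7, -1/3)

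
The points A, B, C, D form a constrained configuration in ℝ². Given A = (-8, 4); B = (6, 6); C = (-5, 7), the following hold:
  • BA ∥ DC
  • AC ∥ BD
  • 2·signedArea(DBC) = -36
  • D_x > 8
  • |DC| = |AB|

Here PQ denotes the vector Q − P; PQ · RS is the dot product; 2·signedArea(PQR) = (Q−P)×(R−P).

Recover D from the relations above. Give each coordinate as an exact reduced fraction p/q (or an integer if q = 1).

1. D_x = 9  [BA ∥ DC ∩ AC ∥ BD]
2. D_y = 9  [BA ∥ DC ∩ AC ∥ BD]
   → D = (9, 9)

D = (9, 9)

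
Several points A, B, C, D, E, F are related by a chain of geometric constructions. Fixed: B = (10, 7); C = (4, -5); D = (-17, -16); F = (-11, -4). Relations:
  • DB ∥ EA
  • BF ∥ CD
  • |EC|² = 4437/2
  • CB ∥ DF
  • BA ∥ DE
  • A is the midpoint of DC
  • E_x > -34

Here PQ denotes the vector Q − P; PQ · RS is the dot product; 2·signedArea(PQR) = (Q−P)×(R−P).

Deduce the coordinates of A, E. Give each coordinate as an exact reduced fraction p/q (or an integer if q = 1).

1. A_x = -13/2  [A is the midpoint of DC]
2. A_y = -21/2  [A is the midpoint of DC]
   → A = (-13/2, -21/2)
3. E_x = -67/2  [DB ∥ EA ∩ BA ∥ DE]
4. E_y = -67/2  [DB ∥ EA ∩ BA ∥ DE]
   → E = (-67/2, -67/2)

A = (-13/2, -21/2)
E = (-67/2, -67/2)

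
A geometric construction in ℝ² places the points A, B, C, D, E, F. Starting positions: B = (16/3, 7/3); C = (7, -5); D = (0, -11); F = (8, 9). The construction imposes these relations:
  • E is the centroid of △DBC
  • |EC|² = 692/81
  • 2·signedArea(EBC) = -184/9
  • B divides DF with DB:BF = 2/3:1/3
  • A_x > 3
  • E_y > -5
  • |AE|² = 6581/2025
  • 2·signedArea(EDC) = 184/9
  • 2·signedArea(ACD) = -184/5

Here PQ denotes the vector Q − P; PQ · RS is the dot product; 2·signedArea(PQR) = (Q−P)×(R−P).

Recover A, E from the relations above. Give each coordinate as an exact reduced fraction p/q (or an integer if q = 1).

A = (16/5, -3)
E = (37/9, -41/9)

1. E_x = 37/9  [E is the centroid of △DBC]
2. E_y = -41/9  [E is the centroid of △DBC]
   → E = (37/9, -41/9)
3. A_x = 16/5  [line 6·x + -7·y + -201/5 = 0 ∩ |AE|² = 6581/2025]
4. A_y = -3  [line 6·x + -7·y + -201/5 = 0 ∩ |AE|² = 6581/2025]
   → A = (16/5, -3)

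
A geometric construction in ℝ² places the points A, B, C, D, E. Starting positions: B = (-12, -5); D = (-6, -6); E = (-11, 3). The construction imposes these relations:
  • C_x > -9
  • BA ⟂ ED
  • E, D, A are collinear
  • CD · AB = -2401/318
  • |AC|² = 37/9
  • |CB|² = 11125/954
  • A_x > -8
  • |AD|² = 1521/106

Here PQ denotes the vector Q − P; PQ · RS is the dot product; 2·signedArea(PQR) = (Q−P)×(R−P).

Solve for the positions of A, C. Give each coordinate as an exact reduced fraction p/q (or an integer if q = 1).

A = (-831/106, -285/106)
C = (-913/106, -1451/318)

1. A_x = -831/106  [E, D, A are collinear ∩ BA ⟂ ED]
2. A_y = -285/106  [E, D, A are collinear ∩ BA ⟂ ED]
   → A = (-831/106, -285/106)
3. C_x = -913/106  [line 441/106·x + 245/106·y + 14749/318 = 0 ∩ |CB|² = 11125/954]
4. C_y = -1451/318  [line 441/106·x + 245/106·y + 14749/318 = 0 ∩ |CB|² = 11125/954]
   → C = (-913/106, -1451/318)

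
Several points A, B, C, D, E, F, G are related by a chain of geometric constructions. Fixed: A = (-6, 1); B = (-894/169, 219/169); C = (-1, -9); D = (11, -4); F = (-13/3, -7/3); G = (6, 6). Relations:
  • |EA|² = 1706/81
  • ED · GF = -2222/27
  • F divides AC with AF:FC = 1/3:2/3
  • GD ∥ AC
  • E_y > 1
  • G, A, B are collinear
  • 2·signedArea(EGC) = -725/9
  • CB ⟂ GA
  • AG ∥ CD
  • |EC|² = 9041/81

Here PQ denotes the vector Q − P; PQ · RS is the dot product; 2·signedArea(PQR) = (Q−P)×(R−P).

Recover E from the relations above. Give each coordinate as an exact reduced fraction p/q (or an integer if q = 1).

1. E_x = -13/9  [2·signedArea(EGC) = -725/9 ∩ ED · GF = -2222/27]
2. E_y = 14/9  [2·signedArea(EGC) = -725/9 ∩ ED · GF = -2222/27]
   → E = (-13/9, 14/9)

E = (-13/9, 14/9)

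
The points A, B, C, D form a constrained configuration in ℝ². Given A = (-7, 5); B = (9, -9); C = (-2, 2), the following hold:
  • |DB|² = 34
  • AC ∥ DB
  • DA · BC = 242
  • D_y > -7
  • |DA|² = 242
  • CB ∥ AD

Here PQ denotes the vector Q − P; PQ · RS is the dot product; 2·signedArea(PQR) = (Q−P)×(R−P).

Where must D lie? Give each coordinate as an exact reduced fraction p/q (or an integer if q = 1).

1. D_x = 4  [AC ∥ DB ∩ CB ∥ AD]
2. D_y = -6  [AC ∥ DB ∩ CB ∥ AD]
   → D = (4, -6)

D = (4, -6)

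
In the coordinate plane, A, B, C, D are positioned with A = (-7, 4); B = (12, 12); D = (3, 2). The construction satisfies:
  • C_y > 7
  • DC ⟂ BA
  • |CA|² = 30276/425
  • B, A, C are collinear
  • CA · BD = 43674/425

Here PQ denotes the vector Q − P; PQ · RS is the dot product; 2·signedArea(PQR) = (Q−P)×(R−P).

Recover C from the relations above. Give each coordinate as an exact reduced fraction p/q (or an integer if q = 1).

1. C_x = 331/425  [B, A, C are collinear ∩ DC ⟂ BA]
2. C_y = 3092/425  [B, A, C are collinear ∩ DC ⟂ BA]
   → C = (331/425, 3092/425)

C = (331/425, 3092/425)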